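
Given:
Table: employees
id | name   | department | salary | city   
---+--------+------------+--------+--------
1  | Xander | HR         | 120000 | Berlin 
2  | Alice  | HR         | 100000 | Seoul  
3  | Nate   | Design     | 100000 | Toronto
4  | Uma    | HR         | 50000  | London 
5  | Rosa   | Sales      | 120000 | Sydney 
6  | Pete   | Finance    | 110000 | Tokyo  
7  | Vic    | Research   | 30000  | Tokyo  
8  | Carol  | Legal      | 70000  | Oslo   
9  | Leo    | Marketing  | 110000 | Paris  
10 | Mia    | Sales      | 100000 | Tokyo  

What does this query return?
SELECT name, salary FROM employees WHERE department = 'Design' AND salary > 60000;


Filtering: department = 'Design' AND salary > 60000
Matching: 1 rows

1 rows:
Nate, 100000


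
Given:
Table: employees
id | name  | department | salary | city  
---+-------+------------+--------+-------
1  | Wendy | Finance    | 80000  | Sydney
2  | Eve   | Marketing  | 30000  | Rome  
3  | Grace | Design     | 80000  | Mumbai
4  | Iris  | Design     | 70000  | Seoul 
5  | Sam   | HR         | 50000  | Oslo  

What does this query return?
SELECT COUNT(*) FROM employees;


COUNT(*) counts all rows

5


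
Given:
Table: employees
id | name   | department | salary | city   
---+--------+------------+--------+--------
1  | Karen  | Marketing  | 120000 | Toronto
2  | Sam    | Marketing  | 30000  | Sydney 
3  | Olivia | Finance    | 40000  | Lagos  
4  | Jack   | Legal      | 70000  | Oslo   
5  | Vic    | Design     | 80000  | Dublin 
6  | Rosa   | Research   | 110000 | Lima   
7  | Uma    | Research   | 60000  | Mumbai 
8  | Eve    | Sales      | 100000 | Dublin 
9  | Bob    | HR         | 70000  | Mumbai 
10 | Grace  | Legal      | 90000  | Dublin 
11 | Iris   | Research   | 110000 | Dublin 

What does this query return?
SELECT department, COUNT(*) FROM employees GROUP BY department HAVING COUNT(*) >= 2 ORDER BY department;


Groups with count >= 2:
  Legal: 2 -> PASS
  Marketing: 2 -> PASS
  Research: 3 -> PASS
  Design: 1 -> filtered out
  Finance: 1 -> filtered out
  HR: 1 -> filtered out
  Sales: 1 -> filtered out


3 groups:
Legal, 2
Marketing, 2
Research, 3


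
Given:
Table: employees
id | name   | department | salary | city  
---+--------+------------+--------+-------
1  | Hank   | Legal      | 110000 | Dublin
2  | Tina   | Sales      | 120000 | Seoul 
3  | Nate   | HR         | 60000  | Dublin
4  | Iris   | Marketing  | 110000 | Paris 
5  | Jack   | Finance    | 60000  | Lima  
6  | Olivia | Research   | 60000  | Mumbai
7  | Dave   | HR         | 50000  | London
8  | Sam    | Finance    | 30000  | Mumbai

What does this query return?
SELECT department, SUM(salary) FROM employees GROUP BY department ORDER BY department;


Summing salary within each department:
  Finance: 60000 + 30000 = 90000
  HR: 60000 + 50000 = 110000
  Legal: 110000 = 110000
  Marketing: 110000 = 110000
  Research: 60000 = 60000
  Sales: 120000 = 120000


6 groups:
Finance, 90000
HR, 110000
Legal, 110000
Marketing, 110000
Research, 60000
Sales, 120000


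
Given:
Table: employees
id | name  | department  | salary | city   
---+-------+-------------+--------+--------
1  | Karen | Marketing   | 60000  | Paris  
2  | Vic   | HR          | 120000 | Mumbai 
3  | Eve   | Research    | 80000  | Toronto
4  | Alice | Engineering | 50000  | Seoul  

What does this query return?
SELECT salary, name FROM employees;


Projecting columns: salary, name

4 rows:
60000, Karen
120000, Vic
80000, Eve
50000, Alice


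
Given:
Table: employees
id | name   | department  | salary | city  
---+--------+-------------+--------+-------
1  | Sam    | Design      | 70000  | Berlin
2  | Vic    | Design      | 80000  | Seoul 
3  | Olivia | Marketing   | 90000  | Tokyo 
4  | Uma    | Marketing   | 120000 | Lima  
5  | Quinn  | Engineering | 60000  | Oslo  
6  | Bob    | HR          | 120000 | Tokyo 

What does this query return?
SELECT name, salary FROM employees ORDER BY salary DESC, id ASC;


Sorting by salary DESC, then id ASC for ties

6 rows:
Uma, 120000
Bob, 120000
Olivia, 90000
Vic, 80000
Sam, 70000
Quinn, 60000


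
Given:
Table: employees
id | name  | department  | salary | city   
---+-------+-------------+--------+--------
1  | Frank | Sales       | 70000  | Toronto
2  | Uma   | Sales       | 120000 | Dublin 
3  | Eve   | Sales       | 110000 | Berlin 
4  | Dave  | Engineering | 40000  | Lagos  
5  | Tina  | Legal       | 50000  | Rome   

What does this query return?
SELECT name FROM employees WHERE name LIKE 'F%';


LIKE 'F%' matches names starting with 'F'
Matching: 1

1 rows:
Frank


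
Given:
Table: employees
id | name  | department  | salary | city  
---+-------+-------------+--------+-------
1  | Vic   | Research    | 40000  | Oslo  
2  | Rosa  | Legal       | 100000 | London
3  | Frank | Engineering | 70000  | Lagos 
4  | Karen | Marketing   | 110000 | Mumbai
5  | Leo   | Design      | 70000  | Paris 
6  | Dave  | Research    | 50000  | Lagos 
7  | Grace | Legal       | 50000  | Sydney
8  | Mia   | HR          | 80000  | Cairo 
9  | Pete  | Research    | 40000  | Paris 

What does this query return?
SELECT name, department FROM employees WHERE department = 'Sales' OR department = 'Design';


Filtering: department = 'Sales' OR 'Design'
Matching: 1 rows

1 rows:
Leo, Design


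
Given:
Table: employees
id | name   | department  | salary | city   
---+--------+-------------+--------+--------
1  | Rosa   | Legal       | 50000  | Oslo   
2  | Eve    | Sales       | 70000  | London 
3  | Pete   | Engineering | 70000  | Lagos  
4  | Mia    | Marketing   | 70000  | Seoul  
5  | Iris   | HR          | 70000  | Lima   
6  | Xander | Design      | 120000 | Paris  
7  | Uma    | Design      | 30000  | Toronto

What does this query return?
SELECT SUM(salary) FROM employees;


SUM(salary) = 50000 + 70000 + 70000 + 70000 + 70000 + 120000 + 30000 = 480000

480000


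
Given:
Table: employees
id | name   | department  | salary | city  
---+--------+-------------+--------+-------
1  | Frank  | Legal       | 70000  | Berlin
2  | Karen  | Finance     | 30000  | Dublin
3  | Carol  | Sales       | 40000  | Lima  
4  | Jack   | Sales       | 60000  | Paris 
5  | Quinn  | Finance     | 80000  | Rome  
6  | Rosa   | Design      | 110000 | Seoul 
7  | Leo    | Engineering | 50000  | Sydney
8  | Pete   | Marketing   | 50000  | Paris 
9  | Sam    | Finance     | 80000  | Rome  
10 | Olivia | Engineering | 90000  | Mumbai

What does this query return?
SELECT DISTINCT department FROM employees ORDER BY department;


All 'department' values (row order): Legal, Finance, Sales, Sales, Finance, Design, Engineering, Marketing, Finance, Engineering
Removing duplicates leaves 6 unique value(s).

6 values:
Design
Engineering
Finance
Legal
Marketing
Sales


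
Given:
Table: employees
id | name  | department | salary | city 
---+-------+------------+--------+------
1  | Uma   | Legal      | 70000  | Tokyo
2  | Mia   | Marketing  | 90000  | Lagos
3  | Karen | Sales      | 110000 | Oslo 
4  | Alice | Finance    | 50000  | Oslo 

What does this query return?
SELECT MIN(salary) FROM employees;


Salaries: 70000, 90000, 110000, 50000
MIN = 50000

50000


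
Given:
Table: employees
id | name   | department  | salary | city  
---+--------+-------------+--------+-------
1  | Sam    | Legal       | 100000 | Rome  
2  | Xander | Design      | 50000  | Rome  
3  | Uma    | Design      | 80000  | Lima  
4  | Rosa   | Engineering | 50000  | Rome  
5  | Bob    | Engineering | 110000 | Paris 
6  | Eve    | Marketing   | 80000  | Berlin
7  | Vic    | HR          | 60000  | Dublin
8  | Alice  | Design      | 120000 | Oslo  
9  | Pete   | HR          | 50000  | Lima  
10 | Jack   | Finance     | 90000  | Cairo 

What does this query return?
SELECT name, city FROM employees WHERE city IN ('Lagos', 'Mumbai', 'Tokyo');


Filtering: city IN ('Lagos', 'Mumbai', 'Tokyo')
Matching: 0 rows

Empty result set (0 rows)


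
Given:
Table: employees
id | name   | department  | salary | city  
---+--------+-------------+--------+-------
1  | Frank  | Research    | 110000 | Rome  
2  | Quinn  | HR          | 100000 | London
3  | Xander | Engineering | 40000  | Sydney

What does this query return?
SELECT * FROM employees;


SELECT * returns all 3 rows with all columns

3 rows:
1, Frank, Research, 110000, Rome
2, Quinn, HR, 100000, London
3, Xander, Engineering, 40000, Sydney


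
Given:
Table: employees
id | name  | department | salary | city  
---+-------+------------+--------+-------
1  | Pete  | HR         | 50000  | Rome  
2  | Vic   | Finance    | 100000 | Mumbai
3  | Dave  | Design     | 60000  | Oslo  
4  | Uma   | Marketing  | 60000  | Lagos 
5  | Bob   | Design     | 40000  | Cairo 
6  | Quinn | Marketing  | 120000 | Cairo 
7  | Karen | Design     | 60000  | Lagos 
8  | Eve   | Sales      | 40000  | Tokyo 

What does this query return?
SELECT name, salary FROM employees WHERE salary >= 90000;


Filtering: salary >= 90000
Matching: 2 rows

2 rows:
Vic, 100000
Quinn, 120000


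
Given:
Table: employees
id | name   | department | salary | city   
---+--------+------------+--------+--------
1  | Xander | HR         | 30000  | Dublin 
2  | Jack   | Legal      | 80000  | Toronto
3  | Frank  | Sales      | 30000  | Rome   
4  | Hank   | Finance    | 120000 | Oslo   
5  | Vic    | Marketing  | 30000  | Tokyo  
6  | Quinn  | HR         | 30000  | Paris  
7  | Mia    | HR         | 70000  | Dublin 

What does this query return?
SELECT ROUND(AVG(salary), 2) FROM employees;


SUM(salary) = 390000
COUNT = 7
ROUND(AVG, 2) = ROUND(390000 / 7, 2) = 55714.29

55714.29


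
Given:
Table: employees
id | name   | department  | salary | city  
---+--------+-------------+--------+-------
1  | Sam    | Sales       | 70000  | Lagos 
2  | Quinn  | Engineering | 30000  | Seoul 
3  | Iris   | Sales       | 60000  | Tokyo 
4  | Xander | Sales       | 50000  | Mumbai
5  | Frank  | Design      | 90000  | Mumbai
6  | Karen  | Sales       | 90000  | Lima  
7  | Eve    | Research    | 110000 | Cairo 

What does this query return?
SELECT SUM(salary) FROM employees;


SUM(salary) = 70000 + 30000 + 60000 + 50000 + 90000 + 90000 + 110000 = 500000

500000


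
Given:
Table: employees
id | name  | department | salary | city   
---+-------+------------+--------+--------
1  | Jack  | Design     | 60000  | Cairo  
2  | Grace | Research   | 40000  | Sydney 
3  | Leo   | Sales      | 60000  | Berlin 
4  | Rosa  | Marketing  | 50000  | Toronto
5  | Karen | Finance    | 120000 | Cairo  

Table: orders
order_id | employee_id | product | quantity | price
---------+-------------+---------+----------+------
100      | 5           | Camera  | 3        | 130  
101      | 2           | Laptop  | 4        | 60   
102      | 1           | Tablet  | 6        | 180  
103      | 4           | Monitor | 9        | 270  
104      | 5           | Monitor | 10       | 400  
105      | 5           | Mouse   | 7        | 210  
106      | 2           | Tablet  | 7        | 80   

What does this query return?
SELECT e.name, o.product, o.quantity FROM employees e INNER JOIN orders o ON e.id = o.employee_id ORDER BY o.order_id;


Joining employees.id = orders.employee_id:
  employee Karen (id=5) -> order Camera
  employee Grace (id=2) -> order Laptop
  employee Jack (id=1) -> order Tablet
  employee Rosa (id=4) -> order Monitor
  employee Karen (id=5) -> order Monitor
  employee Karen (id=5) -> order Mouse
  employee Grace (id=2) -> order Tablet


7 rows:
Karen, Camera, 3
Grace, Laptop, 4
Jack, Tablet, 6
Rosa, Monitor, 9
Karen, Monitor, 10
Karen, Mouse, 7
Grace, Tablet, 7


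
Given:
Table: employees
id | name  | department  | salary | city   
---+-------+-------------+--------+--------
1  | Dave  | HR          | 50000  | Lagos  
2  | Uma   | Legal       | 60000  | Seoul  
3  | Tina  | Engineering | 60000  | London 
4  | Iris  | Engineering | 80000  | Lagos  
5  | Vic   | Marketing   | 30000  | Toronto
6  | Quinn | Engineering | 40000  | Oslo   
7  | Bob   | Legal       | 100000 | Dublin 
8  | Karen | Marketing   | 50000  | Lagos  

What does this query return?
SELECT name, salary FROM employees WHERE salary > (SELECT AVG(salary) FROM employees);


Subquery: AVG(salary) = 58750.0
Filtering: salary > 58750.0
  Uma (60000) -> MATCH
  Tina (60000) -> MATCH
  Iris (80000) -> MATCH
  Bob (100000) -> MATCH


4 rows:
Uma, 60000
Tina, 60000
Iris, 80000
Bob, 100000


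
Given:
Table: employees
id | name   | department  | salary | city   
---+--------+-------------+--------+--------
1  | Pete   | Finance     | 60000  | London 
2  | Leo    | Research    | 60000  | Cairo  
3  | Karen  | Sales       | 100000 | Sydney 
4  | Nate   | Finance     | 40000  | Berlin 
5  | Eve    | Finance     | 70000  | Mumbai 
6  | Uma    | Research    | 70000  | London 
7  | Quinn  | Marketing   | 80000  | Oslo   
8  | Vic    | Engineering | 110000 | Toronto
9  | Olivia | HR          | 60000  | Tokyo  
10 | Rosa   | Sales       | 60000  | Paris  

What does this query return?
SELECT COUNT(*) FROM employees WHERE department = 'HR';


Counting rows where department = 'HR'
  Olivia -> MATCH


1


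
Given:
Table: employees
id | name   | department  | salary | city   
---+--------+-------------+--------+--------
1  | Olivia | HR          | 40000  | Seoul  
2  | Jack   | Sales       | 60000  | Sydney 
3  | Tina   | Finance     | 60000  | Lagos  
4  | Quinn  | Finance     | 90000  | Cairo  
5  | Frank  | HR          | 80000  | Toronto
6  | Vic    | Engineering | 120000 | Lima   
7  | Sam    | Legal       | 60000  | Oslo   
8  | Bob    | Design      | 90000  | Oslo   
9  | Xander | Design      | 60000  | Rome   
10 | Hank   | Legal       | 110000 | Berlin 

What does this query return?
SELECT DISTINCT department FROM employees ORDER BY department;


All 'department' values (row order): HR, Sales, Finance, Finance, HR, Engineering, Legal, Design, Design, Legal
Removing duplicates leaves 6 unique value(s).

6 values:
Design
Engineering
Finance
HR
Legal
Sales


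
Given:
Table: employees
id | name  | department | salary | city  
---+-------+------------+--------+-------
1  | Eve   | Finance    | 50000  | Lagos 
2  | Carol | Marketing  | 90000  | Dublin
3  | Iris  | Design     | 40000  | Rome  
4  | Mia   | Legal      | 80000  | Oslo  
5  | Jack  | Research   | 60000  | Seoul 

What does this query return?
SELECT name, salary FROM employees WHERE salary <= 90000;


Filtering: salary <= 90000
Matching: 5 rows

5 rows:
Eve, 50000
Carol, 90000
Iris, 40000
Mia, 80000
Jack, 60000


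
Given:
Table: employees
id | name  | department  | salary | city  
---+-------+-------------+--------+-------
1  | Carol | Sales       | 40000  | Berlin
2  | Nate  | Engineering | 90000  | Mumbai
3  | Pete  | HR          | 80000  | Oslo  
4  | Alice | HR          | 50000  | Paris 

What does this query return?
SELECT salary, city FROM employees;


Projecting columns: salary, city

4 rows:
40000, Berlin
90000, Mumbai
80000, Oslo
50000, Paris


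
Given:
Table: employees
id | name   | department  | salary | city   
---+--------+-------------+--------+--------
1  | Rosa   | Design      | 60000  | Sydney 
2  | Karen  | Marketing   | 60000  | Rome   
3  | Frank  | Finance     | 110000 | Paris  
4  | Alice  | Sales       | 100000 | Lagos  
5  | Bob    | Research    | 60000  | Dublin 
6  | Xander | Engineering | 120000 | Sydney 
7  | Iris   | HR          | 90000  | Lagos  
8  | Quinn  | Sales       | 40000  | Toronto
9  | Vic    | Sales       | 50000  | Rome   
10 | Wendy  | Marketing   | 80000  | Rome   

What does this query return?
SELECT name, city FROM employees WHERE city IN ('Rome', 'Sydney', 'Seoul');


Filtering: city IN ('Rome', 'Sydney', 'Seoul')
Matching: 5 rows

5 rows:
Rosa, Sydney
Karen, Rome
Xander, Sydney
Vic, Rome
Wendy, Rome


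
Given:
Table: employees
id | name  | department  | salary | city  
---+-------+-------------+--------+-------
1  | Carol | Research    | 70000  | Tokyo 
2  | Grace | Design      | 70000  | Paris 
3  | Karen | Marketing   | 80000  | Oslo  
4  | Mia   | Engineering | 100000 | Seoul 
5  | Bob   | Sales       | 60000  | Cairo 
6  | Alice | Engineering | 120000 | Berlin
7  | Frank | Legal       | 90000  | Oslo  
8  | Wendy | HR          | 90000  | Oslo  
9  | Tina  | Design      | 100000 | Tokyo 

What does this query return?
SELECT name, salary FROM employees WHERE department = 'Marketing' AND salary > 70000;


Filtering: department = 'Marketing' AND salary > 70000
Matching: 1 rows

1 rows:
Karen, 80000


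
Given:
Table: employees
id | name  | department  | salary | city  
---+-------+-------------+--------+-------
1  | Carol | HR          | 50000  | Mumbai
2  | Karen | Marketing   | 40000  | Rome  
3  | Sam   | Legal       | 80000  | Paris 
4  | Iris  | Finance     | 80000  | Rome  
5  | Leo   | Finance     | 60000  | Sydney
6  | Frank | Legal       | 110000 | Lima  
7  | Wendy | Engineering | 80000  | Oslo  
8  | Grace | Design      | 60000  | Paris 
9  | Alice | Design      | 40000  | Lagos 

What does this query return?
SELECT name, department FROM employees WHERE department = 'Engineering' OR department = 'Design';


Filtering: department = 'Engineering' OR 'Design'
Matching: 3 rows

3 rows:
Wendy, Engineering
Grace, Design
Alice, Design


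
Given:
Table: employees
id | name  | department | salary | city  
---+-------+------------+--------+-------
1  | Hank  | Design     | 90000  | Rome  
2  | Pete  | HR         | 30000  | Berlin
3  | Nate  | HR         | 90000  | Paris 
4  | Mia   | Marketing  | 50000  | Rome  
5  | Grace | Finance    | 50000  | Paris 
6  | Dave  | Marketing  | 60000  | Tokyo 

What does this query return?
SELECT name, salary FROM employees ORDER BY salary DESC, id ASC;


Sorting by salary DESC, then id ASC for ties

6 rows:
Hank, 90000
Nate, 90000
Dave, 60000
Mia, 50000
Grace, 50000
Pete, 30000


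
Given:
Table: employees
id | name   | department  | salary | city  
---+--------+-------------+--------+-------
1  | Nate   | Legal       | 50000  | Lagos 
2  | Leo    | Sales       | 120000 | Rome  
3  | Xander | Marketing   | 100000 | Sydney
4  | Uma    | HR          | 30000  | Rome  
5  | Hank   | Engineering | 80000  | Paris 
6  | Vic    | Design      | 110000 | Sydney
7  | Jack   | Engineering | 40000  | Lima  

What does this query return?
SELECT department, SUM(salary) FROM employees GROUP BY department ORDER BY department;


Summing salary within each department:
  Design: 110000 = 110000
  Engineering: 80000 + 40000 = 120000
  HR: 30000 = 30000
  Legal: 50000 = 50000
  Marketing: 100000 = 100000
  Sales: 120000 = 120000


6 groups:
Design, 110000
Engineering, 120000
HR, 30000
Legal, 50000
Marketing, 100000
Sales, 120000


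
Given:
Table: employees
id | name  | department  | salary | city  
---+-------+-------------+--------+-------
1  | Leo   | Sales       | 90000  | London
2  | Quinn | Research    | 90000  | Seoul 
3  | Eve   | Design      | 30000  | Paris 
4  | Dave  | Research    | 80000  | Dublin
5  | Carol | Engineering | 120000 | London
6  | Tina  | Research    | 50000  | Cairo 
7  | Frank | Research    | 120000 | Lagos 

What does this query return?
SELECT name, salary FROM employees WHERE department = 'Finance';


Filtering: department = 'Finance'
Matching rows: 0

Empty result set (0 rows)


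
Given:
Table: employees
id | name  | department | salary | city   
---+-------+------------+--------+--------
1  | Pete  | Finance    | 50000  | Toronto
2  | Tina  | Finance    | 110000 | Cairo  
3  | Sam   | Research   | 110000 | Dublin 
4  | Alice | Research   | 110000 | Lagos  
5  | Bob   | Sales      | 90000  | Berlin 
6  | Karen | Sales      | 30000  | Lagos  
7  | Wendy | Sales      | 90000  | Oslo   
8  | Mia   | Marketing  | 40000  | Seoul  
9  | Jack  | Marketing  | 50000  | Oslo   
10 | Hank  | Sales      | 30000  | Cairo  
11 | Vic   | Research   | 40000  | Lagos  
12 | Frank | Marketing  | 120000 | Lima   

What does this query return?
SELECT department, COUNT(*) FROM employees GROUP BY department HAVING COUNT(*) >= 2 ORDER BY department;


Groups with count >= 2:
  Finance: 2 -> PASS
  Marketing: 3 -> PASS
  Research: 3 -> PASS
  Sales: 4 -> PASS


4 groups:
Finance, 2
Marketing, 3
Research, 3
Sales, 4


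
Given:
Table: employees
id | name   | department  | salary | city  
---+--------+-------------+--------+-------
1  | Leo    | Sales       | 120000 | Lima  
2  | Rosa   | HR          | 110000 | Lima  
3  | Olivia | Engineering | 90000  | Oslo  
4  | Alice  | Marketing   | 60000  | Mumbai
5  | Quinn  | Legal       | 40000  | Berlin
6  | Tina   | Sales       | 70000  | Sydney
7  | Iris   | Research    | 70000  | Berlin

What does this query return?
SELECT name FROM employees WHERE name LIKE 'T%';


LIKE 'T%' matches names starting with 'T'
Matching: 1

1 rows:
Tina


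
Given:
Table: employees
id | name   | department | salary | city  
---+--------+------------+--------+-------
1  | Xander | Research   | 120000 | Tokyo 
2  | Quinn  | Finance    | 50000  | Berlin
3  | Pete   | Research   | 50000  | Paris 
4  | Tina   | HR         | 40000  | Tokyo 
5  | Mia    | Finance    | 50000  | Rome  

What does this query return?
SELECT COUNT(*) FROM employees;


COUNT(*) counts all rows

5


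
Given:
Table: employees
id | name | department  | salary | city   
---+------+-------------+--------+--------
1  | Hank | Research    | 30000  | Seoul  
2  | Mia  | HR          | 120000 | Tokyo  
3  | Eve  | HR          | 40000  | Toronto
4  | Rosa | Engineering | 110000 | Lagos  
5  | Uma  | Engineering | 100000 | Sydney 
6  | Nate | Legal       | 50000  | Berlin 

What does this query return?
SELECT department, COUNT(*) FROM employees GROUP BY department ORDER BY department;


Assigning each row to its department group:
  Hank -> Research
  Mia -> HR
  Eve -> HR
  Rosa -> Engineering
  Uma -> Engineering
  Nate -> Legal


4 groups:
Engineering, 2
HR, 2
Legal, 1
Research, 1


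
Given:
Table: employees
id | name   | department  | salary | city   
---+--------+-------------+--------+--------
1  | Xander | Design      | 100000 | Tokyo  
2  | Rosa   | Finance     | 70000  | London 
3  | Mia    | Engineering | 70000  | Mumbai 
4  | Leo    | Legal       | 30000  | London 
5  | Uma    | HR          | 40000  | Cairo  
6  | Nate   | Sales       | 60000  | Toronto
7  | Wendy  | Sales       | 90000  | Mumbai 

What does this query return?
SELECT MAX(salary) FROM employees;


Salaries: 100000, 70000, 70000, 30000, 40000, 60000, 90000
MAX = 100000

100000


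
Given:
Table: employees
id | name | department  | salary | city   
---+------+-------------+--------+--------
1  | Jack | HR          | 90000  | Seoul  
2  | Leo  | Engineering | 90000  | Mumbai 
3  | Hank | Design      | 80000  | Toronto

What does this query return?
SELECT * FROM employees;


SELECT * returns all 3 rows with all columns

3 rows:
1, Jack, HR, 90000, Seoul
2, Leo, Engineering, 90000, Mumbai
3, Hank, Design, 80000, Toronto


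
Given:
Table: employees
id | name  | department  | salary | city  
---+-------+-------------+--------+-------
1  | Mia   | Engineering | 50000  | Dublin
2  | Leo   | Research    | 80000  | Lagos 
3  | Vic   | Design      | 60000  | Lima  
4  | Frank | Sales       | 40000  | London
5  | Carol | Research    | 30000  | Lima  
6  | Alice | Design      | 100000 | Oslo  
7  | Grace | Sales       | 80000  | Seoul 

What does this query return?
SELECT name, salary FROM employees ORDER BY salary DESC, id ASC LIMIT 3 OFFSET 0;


Sort by salary DESC (id ASC tiebreak), then skip 0 and take 3
Rows 1 through 3

3 rows:
Alice, 100000
Leo, 80000
Grace, 80000


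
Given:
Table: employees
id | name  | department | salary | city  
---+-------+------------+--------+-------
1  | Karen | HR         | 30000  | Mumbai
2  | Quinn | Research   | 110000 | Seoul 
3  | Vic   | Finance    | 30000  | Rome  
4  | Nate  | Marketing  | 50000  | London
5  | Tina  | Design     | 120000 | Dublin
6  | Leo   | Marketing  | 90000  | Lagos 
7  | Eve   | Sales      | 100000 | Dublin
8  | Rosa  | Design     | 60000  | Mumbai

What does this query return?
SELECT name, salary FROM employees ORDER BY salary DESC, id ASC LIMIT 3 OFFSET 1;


Sort by salary DESC (id ASC tiebreak), then skip 1 and take 3
Rows 2 through 4

3 rows:
Quinn, 110000
Eve, 100000
Leo, 90000


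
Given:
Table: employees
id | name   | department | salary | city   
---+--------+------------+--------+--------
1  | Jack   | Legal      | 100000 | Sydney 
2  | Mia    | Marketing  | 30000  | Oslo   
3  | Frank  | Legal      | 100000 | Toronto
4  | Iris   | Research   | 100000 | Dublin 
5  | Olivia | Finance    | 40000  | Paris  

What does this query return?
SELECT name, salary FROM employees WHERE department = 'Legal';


Filtering: department = 'Legal'
Matching rows: 2

2 rows:
Jack, 100000
Frank, 100000


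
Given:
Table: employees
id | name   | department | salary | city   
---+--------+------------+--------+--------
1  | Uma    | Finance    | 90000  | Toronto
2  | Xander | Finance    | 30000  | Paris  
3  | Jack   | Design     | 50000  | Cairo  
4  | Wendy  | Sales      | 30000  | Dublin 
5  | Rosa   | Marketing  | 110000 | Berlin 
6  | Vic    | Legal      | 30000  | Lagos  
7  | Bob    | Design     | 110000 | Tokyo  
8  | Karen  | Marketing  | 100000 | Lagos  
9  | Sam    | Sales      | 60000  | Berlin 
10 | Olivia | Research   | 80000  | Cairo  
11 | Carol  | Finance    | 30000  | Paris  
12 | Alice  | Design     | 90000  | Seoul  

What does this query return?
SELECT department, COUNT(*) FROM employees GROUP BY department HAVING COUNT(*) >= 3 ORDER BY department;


Groups with count >= 3:
  Design: 3 -> PASS
  Finance: 3 -> PASS
  Legal: 1 -> filtered out
  Marketing: 2 -> filtered out
  Research: 1 -> filtered out
  Sales: 2 -> filtered out


2 groups:
Design, 3
Finance, 3


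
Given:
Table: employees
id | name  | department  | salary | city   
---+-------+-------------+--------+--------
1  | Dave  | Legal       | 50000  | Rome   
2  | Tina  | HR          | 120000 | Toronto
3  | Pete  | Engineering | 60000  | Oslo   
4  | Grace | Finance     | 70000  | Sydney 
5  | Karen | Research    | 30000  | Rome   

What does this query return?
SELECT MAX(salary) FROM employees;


Salaries: 50000, 120000, 60000, 70000, 30000
MAX = 120000

120000


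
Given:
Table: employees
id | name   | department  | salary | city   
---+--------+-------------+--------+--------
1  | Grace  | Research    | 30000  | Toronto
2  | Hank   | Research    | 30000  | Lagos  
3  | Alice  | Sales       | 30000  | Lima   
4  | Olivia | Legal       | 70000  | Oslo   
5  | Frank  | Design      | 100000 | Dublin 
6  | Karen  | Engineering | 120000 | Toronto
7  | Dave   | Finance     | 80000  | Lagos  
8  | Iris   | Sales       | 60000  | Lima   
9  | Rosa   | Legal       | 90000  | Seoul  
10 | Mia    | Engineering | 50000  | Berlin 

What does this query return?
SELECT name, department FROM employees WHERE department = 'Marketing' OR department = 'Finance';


Filtering: department = 'Marketing' OR 'Finance'
Matching: 1 rows

1 rows:
Dave, Finance


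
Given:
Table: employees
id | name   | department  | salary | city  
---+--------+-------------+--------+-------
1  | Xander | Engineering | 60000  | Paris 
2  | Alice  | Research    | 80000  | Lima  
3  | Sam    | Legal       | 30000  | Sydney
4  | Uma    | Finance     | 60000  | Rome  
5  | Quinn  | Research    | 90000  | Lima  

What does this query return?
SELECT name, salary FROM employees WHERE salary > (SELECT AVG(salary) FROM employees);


Subquery: AVG(salary) = 64000.0
Filtering: salary > 64000.0
  Alice (80000) -> MATCH
  Quinn (90000) -> MATCH


2 rows:
Alice, 80000
Quinn, 90000


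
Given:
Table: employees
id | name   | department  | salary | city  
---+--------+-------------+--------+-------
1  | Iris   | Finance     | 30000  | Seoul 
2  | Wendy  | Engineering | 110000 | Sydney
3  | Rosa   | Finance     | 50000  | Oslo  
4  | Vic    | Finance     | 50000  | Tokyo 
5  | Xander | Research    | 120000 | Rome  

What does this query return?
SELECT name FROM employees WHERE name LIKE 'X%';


LIKE 'X%' matches names starting with 'X'
Matching: 1

1 rows:
Xander


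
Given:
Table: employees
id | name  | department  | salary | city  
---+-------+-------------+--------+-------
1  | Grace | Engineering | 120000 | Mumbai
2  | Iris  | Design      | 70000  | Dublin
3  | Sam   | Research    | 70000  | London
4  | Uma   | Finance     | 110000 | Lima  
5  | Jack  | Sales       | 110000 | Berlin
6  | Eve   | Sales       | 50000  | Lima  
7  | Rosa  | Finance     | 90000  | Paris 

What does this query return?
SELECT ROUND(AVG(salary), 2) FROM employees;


SUM(salary) = 620000
COUNT = 7
ROUND(AVG, 2) = ROUND(620000 / 7, 2) = 88571.43

88571.43


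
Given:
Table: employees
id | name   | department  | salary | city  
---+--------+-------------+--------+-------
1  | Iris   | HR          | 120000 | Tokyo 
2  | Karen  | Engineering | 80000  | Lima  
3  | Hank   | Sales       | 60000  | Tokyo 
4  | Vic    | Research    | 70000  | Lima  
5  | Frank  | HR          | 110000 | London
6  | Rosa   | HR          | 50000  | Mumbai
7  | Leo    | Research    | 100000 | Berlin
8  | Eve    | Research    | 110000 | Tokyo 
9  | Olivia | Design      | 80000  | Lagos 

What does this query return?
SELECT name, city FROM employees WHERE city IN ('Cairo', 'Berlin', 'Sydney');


Filtering: city IN ('Cairo', 'Berlin', 'Sydney')
Matching: 1 rows

1 rows:
Leo, Berlin


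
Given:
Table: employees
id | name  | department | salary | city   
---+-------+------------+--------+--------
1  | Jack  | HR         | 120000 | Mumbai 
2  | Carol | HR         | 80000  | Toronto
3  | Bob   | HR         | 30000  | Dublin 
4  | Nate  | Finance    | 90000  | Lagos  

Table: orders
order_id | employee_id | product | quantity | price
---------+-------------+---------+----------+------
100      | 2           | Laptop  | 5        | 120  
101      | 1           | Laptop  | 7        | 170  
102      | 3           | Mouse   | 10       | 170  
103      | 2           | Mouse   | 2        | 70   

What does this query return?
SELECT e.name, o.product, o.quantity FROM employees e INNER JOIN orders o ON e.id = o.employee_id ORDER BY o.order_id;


Joining employees.id = orders.employee_id:
  employee Carol (id=2) -> order Laptop
  employee Jack (id=1) -> order Laptop
  employee Bob (id=3) -> order Mouse
  employee Carol (id=2) -> order Mouse


4 rows:
Carol, Laptop, 5
Jack, Laptop, 7
Bob, Mouse, 10
Carol, Mouse, 2


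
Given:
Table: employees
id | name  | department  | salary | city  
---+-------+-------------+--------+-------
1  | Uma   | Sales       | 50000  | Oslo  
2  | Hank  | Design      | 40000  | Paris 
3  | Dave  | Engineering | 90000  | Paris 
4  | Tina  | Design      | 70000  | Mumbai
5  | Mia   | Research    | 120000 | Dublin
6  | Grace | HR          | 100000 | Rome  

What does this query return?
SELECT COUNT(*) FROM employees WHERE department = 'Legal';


Counting rows where department = 'Legal'


0


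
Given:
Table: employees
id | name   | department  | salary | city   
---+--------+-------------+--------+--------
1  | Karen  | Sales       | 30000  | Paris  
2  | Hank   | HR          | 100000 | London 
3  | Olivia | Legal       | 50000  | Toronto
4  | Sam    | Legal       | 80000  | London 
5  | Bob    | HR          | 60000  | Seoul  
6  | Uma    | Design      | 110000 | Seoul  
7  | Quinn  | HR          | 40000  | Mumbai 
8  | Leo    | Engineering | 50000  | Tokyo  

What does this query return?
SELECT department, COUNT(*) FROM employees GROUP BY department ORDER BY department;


Assigning each row to its department group:
  Karen -> Sales
  Hank -> HR
  Olivia -> Legal
  Sam -> Legal
  Bob -> HR
  Uma -> Design
  Quinn -> HR
  Leo -> Engineering


5 groups:
Design, 1
Engineering, 1
HR, 3
Legal, 2
Sales, 1


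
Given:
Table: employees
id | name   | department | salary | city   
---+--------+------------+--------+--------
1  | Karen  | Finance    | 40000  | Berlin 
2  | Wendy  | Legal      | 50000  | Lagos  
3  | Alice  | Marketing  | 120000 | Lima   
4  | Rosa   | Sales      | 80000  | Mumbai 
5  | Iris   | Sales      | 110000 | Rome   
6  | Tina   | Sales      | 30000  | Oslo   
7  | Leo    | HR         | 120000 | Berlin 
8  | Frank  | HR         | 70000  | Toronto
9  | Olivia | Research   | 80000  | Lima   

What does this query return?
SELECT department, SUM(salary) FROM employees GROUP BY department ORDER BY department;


Summing salary within each department:
  Finance: 40000 = 40000
  HR: 120000 + 70000 = 190000
  Legal: 50000 = 50000
  Marketing: 120000 = 120000
  Research: 80000 = 80000
  Sales: 80000 + 110000 + 30000 = 220000


6 groups:
Finance, 40000
HR, 190000
Legal, 50000
Marketing, 120000
Research, 80000
Sales, 220000


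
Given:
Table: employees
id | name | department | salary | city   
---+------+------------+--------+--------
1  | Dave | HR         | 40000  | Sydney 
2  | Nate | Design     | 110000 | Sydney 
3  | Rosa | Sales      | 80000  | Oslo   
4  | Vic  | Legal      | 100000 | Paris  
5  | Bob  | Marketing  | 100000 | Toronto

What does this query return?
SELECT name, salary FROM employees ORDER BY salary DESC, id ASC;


Sorting by salary DESC, then id ASC for ties

5 rows:
Nate, 110000
Vic, 100000
Bob, 100000
Rosa, 80000
Dave, 40000


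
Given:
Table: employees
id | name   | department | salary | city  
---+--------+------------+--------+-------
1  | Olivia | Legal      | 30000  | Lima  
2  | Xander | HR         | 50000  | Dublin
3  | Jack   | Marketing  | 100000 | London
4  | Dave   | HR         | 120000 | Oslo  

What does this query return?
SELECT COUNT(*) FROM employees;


COUNT(*) counts all rows

4


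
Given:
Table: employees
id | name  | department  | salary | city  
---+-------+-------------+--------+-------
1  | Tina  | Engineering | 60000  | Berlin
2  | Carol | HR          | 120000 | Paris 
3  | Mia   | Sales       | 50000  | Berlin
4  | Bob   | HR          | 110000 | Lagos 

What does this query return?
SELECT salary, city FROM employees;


Projecting columns: salary, city

4 rows:
60000, Berlin
120000, Paris
50000, Berlin
110000, Lagos


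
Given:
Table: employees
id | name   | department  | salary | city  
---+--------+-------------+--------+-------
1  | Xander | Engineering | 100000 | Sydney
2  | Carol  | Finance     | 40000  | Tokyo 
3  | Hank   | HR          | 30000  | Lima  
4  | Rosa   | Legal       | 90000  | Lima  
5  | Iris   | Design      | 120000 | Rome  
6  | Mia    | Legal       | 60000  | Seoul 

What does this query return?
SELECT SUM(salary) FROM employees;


SUM(salary) = 100000 + 40000 + 30000 + 90000 + 120000 + 60000 = 440000

440000


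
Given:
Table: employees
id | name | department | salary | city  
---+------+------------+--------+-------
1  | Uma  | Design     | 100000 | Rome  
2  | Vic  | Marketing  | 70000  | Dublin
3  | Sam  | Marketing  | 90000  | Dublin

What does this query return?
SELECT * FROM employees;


SELECT * returns all 3 rows with all columns

3 rows:
1, Uma, Design, 100000, Rome
2, Vic, Marketing, 70000, Dublin
3, Sam, Marketing, 90000, Dublin


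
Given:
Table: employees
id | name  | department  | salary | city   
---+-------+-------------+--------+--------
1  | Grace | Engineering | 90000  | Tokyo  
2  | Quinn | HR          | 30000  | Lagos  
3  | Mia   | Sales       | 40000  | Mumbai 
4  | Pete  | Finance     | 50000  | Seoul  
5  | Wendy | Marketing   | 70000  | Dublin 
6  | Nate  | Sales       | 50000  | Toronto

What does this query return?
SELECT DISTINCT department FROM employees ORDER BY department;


All 'department' values (row order): Engineering, HR, Sales, Finance, Marketing, Sales
Removing duplicates leaves 5 unique value(s).

5 values:
Engineering
Finance
HR
Marketing
Sales


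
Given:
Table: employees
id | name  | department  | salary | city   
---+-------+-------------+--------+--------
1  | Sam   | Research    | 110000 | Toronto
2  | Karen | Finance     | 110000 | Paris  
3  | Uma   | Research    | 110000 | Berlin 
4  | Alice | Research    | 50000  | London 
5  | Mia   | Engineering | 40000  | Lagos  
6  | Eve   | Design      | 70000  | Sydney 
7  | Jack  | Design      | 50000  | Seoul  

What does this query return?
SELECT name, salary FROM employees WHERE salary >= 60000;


Filtering: salary >= 60000
Matching: 4 rows

4 rows:
Sam, 110000
Karen, 110000
Uma, 110000
Eve, 70000


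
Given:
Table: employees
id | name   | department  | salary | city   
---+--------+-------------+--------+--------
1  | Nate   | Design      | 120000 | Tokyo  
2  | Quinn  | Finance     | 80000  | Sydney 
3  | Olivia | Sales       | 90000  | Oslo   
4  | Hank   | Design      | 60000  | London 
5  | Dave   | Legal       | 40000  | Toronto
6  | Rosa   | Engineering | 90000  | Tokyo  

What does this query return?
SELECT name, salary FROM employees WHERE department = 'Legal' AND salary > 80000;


Filtering: department = 'Legal' AND salary > 80000
Matching: 0 rows

Empty result set (0 rows)


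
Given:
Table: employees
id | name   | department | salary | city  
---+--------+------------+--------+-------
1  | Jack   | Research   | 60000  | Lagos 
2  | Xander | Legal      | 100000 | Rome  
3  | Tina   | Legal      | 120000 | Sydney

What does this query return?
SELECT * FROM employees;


SELECT * returns all 3 rows with all columns

3 rows:
1, Jack, Research, 60000, Lagos
2, Xander, Legal, 100000, Rome
3, Tina, Legal, 120000, Sydney


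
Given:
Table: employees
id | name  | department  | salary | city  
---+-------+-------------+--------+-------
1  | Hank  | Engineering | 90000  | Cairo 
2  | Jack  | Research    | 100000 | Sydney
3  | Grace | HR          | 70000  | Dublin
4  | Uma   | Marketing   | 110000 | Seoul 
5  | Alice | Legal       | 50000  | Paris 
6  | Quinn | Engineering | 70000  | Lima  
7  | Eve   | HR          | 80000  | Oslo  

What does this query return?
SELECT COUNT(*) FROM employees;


COUNT(*) counts all rows

7


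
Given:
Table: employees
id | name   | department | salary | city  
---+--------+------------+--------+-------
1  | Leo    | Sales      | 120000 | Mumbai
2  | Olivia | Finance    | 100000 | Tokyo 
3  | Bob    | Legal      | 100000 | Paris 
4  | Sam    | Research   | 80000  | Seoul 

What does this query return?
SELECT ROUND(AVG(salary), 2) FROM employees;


SUM(salary) = 400000
COUNT = 4
ROUND(AVG, 2) = ROUND(400000 / 4, 2) = 100000.0

100000.0


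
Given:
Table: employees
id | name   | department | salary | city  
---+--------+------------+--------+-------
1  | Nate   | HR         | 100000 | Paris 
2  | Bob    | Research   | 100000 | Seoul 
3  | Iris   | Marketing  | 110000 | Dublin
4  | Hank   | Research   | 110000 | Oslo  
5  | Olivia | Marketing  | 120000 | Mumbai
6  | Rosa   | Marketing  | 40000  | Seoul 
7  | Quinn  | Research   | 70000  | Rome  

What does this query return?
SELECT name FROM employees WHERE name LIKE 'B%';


LIKE 'B%' matches names starting with 'B'
Matching: 1

1 rows:
Bob


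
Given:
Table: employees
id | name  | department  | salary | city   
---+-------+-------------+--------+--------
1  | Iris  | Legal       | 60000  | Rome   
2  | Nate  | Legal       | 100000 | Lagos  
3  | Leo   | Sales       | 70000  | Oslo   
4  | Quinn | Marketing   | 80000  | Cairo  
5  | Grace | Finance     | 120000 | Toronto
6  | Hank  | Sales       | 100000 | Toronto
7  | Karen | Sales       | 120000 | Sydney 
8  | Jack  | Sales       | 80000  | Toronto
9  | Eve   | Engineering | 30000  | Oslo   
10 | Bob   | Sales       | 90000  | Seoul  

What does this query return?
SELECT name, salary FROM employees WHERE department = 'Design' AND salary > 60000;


Filtering: department = 'Design' AND salary > 60000
Matching: 0 rows

Empty result set (0 rows)


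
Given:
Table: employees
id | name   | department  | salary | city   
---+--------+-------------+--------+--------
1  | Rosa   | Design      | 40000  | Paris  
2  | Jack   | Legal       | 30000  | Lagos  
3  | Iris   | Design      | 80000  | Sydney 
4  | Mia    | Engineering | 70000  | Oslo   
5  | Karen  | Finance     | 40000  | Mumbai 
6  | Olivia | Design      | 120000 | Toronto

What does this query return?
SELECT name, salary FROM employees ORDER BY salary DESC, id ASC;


Sorting by salary DESC, then id ASC for ties

6 rows:
Olivia, 120000
Iris, 80000
Mia, 70000
Rosa, 40000
Karen, 40000
Jack, 30000
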